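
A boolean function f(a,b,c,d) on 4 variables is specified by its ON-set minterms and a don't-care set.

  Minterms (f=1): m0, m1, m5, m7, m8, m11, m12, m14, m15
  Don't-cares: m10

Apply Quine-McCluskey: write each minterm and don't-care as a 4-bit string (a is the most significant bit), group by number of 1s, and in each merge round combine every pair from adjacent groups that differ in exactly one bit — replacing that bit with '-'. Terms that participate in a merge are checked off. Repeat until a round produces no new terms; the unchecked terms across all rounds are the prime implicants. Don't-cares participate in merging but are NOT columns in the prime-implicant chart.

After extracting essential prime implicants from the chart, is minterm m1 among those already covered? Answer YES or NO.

NO

Round 0: 0000✓ 0001✓ 0101✓ 0111✓ 1000✓ 1010✓ 1011✓ 1100✓ 1110✓ 1111✓
Round 1: -000 -111 0-01 000- 01-1 1-00✓ 1-10✓ 1-11✓ 10-0✓ 101-✓ 11-0✓ 111-✓
Round 2: 1--0 1-1-
PIs = {-000, -111, 0-01, 000-, 01-1, 1--0, 1-1-}
Coverage chart:
  m0: -000,000-
  m1: 0-01,000-
  m5: 0-01,01-1
  m7: -111,01-1
  m8: -000,1--0
  m11: 1-1- ←essential
  m12: 1--0 ←essential
  m14: 1--0,1-1-
  m15: -111,1-1-
Essential: 1--0, 1-1-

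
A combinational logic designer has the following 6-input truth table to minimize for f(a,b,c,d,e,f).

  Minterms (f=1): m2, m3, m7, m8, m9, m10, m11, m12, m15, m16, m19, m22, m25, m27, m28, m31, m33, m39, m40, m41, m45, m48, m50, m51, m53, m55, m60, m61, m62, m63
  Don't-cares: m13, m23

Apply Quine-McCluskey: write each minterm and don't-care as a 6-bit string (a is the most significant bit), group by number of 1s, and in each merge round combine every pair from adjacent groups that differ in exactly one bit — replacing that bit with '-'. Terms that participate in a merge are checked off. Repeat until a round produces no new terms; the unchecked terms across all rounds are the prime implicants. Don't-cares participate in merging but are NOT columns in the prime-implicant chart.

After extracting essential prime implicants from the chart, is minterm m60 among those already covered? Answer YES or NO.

Round 0: 000010✓ 000011✓ 000111✓ 001000✓ 001001✓ 001010✓ 001011✓ 001100✓ 001101✓ 001111✓ 010000✓ 010011✓ 010110✓ 010111✓ 011001✓ 011011✓ 011100✓ 011111✓ 100001✓ 100111✓ 101000✓ 101001✓ 101101✓ 110000✓ 110010✓ 110011✓ 110101✓ 110111✓ 111100✓ 111101✓ 111110✓ 111111✓
Round 1: -00111✓ -01000✓ -01001✓ -01101✓ -10000 -10011✓ -10111✓ -11100 -11111✓ 0-0011✓ 0-0111✓ 0-1001✓ 0-1011✓ 0-1100 0-1111✓ 00-010✓ 00-011✓ 00-111✓ 000-11✓ 00001-✓ 001-00✓ 001-01✓ 001-11✓ 0010-0✓ 0010-1✓ 00100-✓ 00101-✓ 0011-1✓ 00110-✓ 01-011✓ 01-111✓ 010-11✓ 01011- 011-11✓ 0110-1✓ 1-0111✓ 1-1101 10-001 101-01✓ 10100-✓ 11-101✓ 11-111✓ 110-11✓ 1100-0 11001- 1101-1✓ 1111-0✓ 1111-1✓ 11110-✓ 11111-✓
Round 2: --0111 -01-01 -0100- -1-111 -10-11 0--011✓ 0--111✓ 0-0-11✓ 0-1-11✓ 0-10-1 00--11✓ 00-01- 001--1 001-0- 0010-- 01--11✓ 11-1-1 1111--
Round 3: 0---11
PIs = {--0111, -01-01, -0100-, -1-111, -10-11, -10000, -11100, 0---11, 0-10-1, 0-1100, 00-01-, 001--1, 001-0-, 0010--, 01011-, 1-1101, 10-001, 11-1-1, 1100-0, 11001-, 1111--}
Coverage chart:
  m2: 00-01- ←essential
  m3: 0---11,00-01-
  m7: --0111,0---11
  m8: -0100-,001-0-,0010--
  m9: -01-01,-0100-,0-10-1,001--1,001-0-,0010--
  m10: 00-01-,0010--
  m11: 0---11,0-10-1,00-01-,001--1,0010--
  m12: 0-1100,001-0-
  m15: 0---11,001--1
  m16: -10000 ←essential
  m19: -10-11,0---11
  m22: 01011- ←essential
  m25: 0-10-1 ←essential
  m27: 0---11,0-10-1
  m28: -11100,0-1100
  m31: -1-111,0---11
  m33: 10-001 ←essential
  m39: --0111 ←essential
  m40: -0100- ←essential
  m41: -01-01,-0100-,10-001
  m45: -01-01,1-1101
  m48: -10000,1100-0
  m50: 1100-0,11001-
  m51: -10-11,11001-
  m53: 11-1-1 ←essential
  m55: --0111,-1-111,-10-11,11-1-1
  m60: -11100,1111--
  m61: 1-1101,11-1-1,1111--
  m62: 1111-- ←essential
  m63: -1-111,11-1-1,1111--
Essential: --0111, -0100-, -10000, 0-10-1, 00-01-, 01011-, 10-001, 11-1-1, 1111--

YES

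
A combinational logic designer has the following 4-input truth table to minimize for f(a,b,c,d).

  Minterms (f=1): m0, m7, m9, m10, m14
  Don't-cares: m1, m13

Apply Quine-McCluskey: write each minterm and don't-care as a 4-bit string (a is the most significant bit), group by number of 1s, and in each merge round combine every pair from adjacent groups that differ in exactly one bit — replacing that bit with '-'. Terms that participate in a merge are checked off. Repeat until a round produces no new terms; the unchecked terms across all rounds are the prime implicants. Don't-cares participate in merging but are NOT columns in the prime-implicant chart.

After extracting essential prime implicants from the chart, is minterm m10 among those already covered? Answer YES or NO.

YES

size-2^0 implicants → 0000(✓)  0001(✓)  0111  1001(✓)  1010(✓)  1101(✓)  1110(✓)
size-2^1 implicants → -001  000-  1-01  1-10
Unchecked terms (primes): -001, 000-, 0111, 1-01, 1-10
Minterm coverage:
  m0 ⊆ 000- [E]
  m7 ⊆ 0111 [E]
  m9 ⊆ -001,1-01
  m10 ⊆ 1-10 [E]
  m14 ⊆ 1-10 [E]
E = {000-, 0111, 1-10}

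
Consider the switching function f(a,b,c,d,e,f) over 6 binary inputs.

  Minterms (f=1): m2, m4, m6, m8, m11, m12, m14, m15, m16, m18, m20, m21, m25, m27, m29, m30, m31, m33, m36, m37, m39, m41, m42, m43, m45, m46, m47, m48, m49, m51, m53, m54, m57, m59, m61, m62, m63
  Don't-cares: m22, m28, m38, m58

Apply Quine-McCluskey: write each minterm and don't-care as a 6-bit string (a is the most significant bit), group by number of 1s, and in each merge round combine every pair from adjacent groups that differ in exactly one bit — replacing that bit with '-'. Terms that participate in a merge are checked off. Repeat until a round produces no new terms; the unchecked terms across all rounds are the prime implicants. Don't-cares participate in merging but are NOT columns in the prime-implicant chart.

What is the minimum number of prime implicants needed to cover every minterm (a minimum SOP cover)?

Round 0: 000010✓ 000100✓ 000110✓ 001000✓ 001011✓ 001100✓ 001110✓ 001111✓ 010000✓ 010010✓ 010100✓ 010101✓ 010110✓ 011001✓ 011011✓ 011100✓ 011101✓ 011110✓ 011111✓ 100001✓ 100100✓ 100101✓ 100110✓ 100111✓ 101001✓ 101010✓ 101011✓ 101101✓ 101110✓ 101111✓ 110000✓ 110001✓ 110011✓ 110101✓ 110110✓ 111001✓ 111010✓ 111011✓ 111101✓ 111110✓ 111111✓
Round 1: -00100✓ -00110✓ -01011✓ -01110✓ -01111✓ -10000 -10101✓ -10110✓ -11001✓ -11011✓ -11101✓ -11110✓ -11111✓ 0-0010✓ 0-0100✓ 0-0110✓ 0-1011✓ 0-1100✓ 0-1110✓ 0-1111✓ 00-100✓ 00-110✓ 000-10✓ 0001-0✓ 001-00 001-11✓ 0011-0✓ 00111-✓ 01-100✓ 01-101✓ 01-110✓ 010-00✓ 010-10✓ 0100-0✓ 0101-0✓ 01010-✓ 011-01✓ 011-11✓ 0110-1✓ 0111-0✓ 0111-1✓ 01110-✓ 01111-✓ 1-0001✓ 1-0101✓ 1-0110✓ 1-1001✓ 1-1010✓ 1-1011✓ 1-1101✓ 1-1110✓ 1-1111✓ 10-001✓ 10-101✓ 10-110✓ 10-111✓ 100-01✓ 1001-0✓ 1001-1✓ 10010-✓ 10011-✓ 101-01✓ 101-10✓ 101-11✓ 1010-1✓ 10101-✓ 1011-1✓ 10111-✓ 11-001✓ 11-011✓ 11-101✓ 11-110✓ 110-01✓ 1100-1✓ 11000- 111-01✓ 111-10✓ 111-11✓ 1110-1✓ 11101-✓ 1111-1✓ 11111-✓
Round 2: --0110✓ --1011✓ --1110✓ --1111✓ -0-110✓ -001-0 -01-11✓ -0111-✓ -1-101 -1-110✓ -11-01✓ -11-11✓ -110-1✓ -111-1✓ -1111-✓ 0--100✓ 0--110✓ 0-0-10 0-01-0✓ 0-1-11✓ 0-11-0✓ 0-111-✓ 00-1-0✓ 01-1-0✓ 01-10- 010--0 011--1✓ 0111-- 1--001✓ 1--101✓ 1--110✓ 1-0-01✓ 1-1-01✓ 1-1-10✓ 1-1-11✓ 1-10-1✓ 1-101-✓ 1-11-1✓ 1-111-✓ 10--01✓ 10-1-1 10-11- 1001-- 101--1✓ 101-1-✓ 11--01✓ 11-0-1 111--1✓ 111-1-✓
Round 3: ---110 --1-11 --111- -11--1 0--1-0 1---01 1-1--1 1-1-1-
PIs = {---110, --1-11, --111-, -001-0, -1-101, -10000, -11--1, 0--1-0, 0-0-10, 001-00, 01-10-, 010--0, 0111--, 1---01, 1-1--1, 1-1-1-, 10-1-1, 10-11-, 1001--, 11-0-1, 11000-}
Coverage chart:
  m2: 0-0-10 ←essential
  m4: -001-0,0--1-0
  m6: ---110,-001-0,0--1-0,0-0-10
  m8: 001-00 ←essential
  m11: --1-11 ←essential
  m12: 0--1-0,001-00
  m14: ---110,--111-,0--1-0
  m15: --1-11,--111-
  m16: -10000,010--0
  m18: 0-0-10,010--0
  m20: 0--1-0,01-10-,010--0
  m21: -1-101,01-10-
  m25: -11--1 ←essential
  m27: --1-11,-11--1
  m29: -1-101,-11--1,01-10-,0111--
  m30: ---110,--111-,0--1-0,0111--
  m31: --1-11,--111-,-11--1,0111--
  m33: 1---01 ←essential
  m36: -001-0,1001--
  m37: 1---01,10-1-1,1001--
  m39: 10-1-1,10-11-,1001--
  m41: 1---01,1-1--1
  m42: 1-1-1- ←essential
  m43: --1-11,1-1--1,1-1-1-
  m45: 1---01,1-1--1,10-1-1
  m46: ---110,--111-,1-1-1-,10-11-
  m47: --1-11,--111-,1-1--1,1-1-1-,10-1-1,10-11-
  m48: -10000,11000-
  m49: 1---01,11-0-1,11000-
  m51: 11-0-1 ←essential
  m53: -1-101,1---01
  m54: ---110 ←essential
  m57: -11--1,1---01,1-1--1,11-0-1
  m59: --1-11,-11--1,1-1--1,1-1-1-,11-0-1
  m61: -1-101,-11--1,1---01,1-1--1
  m62: ---110,--111-,1-1-1-
  m63: --1-11,--111-,-11--1,1-1--1,1-1-1-
Essential: ---110, --1-11, -11--1, 0-0-10, 001-00, 1---01, 1-1-1-, 11-0-1
Petrick residual → -001-0, -10000, 01-10-, 10-1-1
Min cover (12 terms): def' + cef + b'c'df' + bc'd'e'f' + bcf + a'c'ef' + a'b'ce'f' + a'bde' + ae'f + ace + ab'df + abd'f

12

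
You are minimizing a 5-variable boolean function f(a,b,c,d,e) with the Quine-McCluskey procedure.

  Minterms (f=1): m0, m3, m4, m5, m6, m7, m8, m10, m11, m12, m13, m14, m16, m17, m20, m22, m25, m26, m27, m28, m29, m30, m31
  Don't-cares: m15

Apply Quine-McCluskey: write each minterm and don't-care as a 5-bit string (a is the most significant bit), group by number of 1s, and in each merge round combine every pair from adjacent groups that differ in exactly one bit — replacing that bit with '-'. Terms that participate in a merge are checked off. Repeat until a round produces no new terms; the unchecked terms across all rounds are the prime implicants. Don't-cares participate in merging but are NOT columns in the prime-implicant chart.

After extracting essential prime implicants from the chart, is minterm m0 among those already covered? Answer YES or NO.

[col 0] 00000*, 00011*, 00100*, 00101*, 00110*, 00111*, 01000*, 01010*, 01011*, 01100*, 01101*, 01110*, 01111*, 10000*, 10001*, 10100*, 10110*, 11001*, 11010*, 11011*, 11100*, 11101*, 11110*, 11111*
[col 1] -0000*, -0100*, -0110*, -1010*, -1011*, -1100*, -1101*, -1110*, -1111*, 0-000*, 0-011*, 0-100*, 0-101*, 0-110*, 0-111*, 00-00*, 00-11*, 001-0*, 001-1*, 0010-*, 0011-*, 01-00*, 01-10*, 01-11*, 010-0*, 0101-*, 011-0*, 011-1*, 0110-*, 0111-*, 1-001, 1-100*, 1-110*, 10-00*, 1000-, 101-0*, 11-01*, 11-10*, 11-11*, 110-1*, 1101-*, 111-0*, 111-1*, 1110-*, 1111-*
[col 2] --100*, --110*, -0-00, -01-0*, -1-10*, -1-11*, -101-*, -11-0*, -11-1*, -110-*, -111-*, 0--00, 0--11, 0-1-0*, 0-1-1*, 0-10-*, 0-11-*, 001--*, 01--0, 01-1-*, 011--*, 1-1-0*, 11--1, 11-1-*, 111--*
[col 3] --1-0, -1-1-, -11--, 0-1--
Prime implicants: --1-0, -0-00, -1-1-, -11--, 0--00, 0--11, 0-1--, 01--0, 1-001, 1000-, 11--1
PI chart (minterm → PIs covering it):
  0 | -0-00,0--00
  3 | 0--11  (sole → essential)
  4 | --1-0,-0-00,0--00,0-1--
  5 | 0-1--  (sole → essential)
  6 | --1-0,0-1--
  7 | 0--11,0-1--
  8 | 0--00,01--0
  10 | -1-1-,01--0
  11 | -1-1-,0--11
  12 | --1-0,-11--,0--00,0-1--,01--0
  13 | -11--,0-1--
  14 | --1-0,-1-1-,-11--,0-1--,01--0
  16 | -0-00,1000-
  17 | 1-001,1000-
  20 | --1-0,-0-00
  22 | --1-0  (sole → essential)
  25 | 1-001,11--1
  26 | -1-1-  (sole → essential)
  27 | -1-1-,11--1
  28 | --1-0,-11--
  29 | -11--,11--1
  30 | --1-0,-1-1-,-11--
  31 | -1-1-,-11--,11--1
Essential prime implicants: --1-0, -1-1-, 0--11, 0-1--

NO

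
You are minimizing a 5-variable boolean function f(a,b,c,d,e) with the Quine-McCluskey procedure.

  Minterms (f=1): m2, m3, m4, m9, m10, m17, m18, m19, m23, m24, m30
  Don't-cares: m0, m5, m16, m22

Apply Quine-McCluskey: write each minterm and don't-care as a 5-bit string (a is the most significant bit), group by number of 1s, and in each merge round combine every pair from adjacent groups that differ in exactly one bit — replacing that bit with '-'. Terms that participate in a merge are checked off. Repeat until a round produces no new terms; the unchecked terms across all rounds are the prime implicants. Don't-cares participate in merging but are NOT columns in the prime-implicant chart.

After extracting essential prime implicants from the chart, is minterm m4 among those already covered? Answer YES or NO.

NO

Round 0: 00000✓ 00010✓ 00011✓ 00100✓ 00101✓ 01001 01010✓ 10000✓ 10001✓ 10010✓ 10011✓ 10110✓ 10111✓ 11000✓ 11110✓
Round 1: -0000✓ -0010✓ -0011✓ 0-010 00-00 000-0✓ 0001-✓ 0010- 1-000 1-110 10-10✓ 10-11✓ 100-0✓ 100-1✓ 1000-✓ 1001-✓ 1011-✓
Round 2: -00-0 -001- 10-1- 100--
PIs = {-00-0, -001-, 0-010, 00-00, 0010-, 01001, 1-000, 1-110, 10-1-, 100--}
Coverage chart:
  m2: -00-0,-001-,0-010
  m3: -001- ←essential
  m4: 00-00,0010-
  m9: 01001 ←essential
  m10: 0-010 ←essential
  m17: 100-- ←essential
  m18: -00-0,-001-,10-1-,100--
  m19: -001-,10-1-,100--
  m23: 10-1- ←essential
  m24: 1-000 ←essential
  m30: 1-110 ←essential
Essential: -001-, 0-010, 01001, 1-000, 1-110, 10-1-, 100--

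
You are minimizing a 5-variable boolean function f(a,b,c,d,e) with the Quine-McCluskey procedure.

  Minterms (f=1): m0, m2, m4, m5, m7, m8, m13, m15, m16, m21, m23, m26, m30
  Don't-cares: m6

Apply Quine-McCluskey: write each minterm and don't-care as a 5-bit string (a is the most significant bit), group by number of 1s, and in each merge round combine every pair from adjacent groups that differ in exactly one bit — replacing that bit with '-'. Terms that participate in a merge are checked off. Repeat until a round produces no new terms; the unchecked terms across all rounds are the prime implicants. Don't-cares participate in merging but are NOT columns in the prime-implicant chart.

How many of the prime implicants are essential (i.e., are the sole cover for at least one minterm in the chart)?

size-2^0 implicants → 00000(✓)  00010(✓)  00100(✓)  00101(✓)  00110(✓)  00111(✓)  01000(✓)  01101(✓)  01111(✓)  10000(✓)  10101(✓)  10111(✓)  11010(✓)  11110(✓)
size-2^1 implicants → -0000  -0101(✓)  -0111(✓)  0-000  0-101(✓)  0-111(✓)  00-00(✓)  00-10(✓)  000-0(✓)  001-0(✓)  001-1(✓)  0010-(✓)  0011-(✓)  011-1(✓)  101-1(✓)  11-10
size-2^2 implicants → -01-1  0-1-1  00--0  001--
Unchecked terms (primes): -0000, -01-1, 0-000, 0-1-1, 00--0, 001--, 11-10
Minterm coverage:
  m0 ⊆ -0000,0-000,00--0
  m2 ⊆ 00--0 [E]
  m4 ⊆ 00--0,001--
  m5 ⊆ -01-1,0-1-1,001--
  m7 ⊆ -01-1,0-1-1,001--
  m8 ⊆ 0-000 [E]
  m13 ⊆ 0-1-1 [E]
  m15 ⊆ 0-1-1 [E]
  m16 ⊆ -0000 [E]
  m21 ⊆ -01-1 [E]
  m23 ⊆ -01-1 [E]
  m26 ⊆ 11-10 [E]
  m30 ⊆ 11-10 [E]
E = {-0000, -01-1, 0-000, 0-1-1, 00--0, 11-10}

6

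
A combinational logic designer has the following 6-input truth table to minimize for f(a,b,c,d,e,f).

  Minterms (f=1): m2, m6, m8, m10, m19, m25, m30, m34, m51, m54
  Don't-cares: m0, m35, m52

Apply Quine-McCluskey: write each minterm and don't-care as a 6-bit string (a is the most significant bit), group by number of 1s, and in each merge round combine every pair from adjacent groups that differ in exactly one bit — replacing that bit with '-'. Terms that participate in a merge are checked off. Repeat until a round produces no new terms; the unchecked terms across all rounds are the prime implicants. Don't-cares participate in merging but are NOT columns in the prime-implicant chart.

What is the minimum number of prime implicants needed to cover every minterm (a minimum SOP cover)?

7

size-2^0 implicants → 000000(✓)  000010(✓)  000110(✓)  001000(✓)  001010(✓)  010011(✓)  011001  011110  100010(✓)  100011(✓)  110011(✓)  110100(✓)  110110(✓)
size-2^1 implicants → -00010  -10011  00-000(✓)  00-010(✓)  000-10  0000-0(✓)  0010-0(✓)  1-0011  10001-  1101-0
size-2^2 implicants → 00-0-0
Unchecked terms (primes): -00010, -10011, 00-0-0, 000-10, 011001, 011110, 1-0011, 10001-, 1101-0
Minterm coverage:
  m2 ⊆ -00010,00-0-0,000-10
  m6 ⊆ 000-10 [E]
  m8 ⊆ 00-0-0 [E]
  m10 ⊆ 00-0-0 [E]
  m19 ⊆ -10011 [E]
  m25 ⊆ 011001 [E]
  m30 ⊆ 011110 [E]
  m34 ⊆ -00010,10001-
  m51 ⊆ -10011,1-0011
  m54 ⊆ 1101-0 [E]
E = {-10011, 00-0-0, 000-10, 011001, 011110, 1101-0}
Petrick residual → -00010
Cover = b'c'd'ef' + bc'd'ef + a'b'd'f' + a'b'c'ef' + a'bcd'e'f + a'bcdef' + abc'df'  |cover|=7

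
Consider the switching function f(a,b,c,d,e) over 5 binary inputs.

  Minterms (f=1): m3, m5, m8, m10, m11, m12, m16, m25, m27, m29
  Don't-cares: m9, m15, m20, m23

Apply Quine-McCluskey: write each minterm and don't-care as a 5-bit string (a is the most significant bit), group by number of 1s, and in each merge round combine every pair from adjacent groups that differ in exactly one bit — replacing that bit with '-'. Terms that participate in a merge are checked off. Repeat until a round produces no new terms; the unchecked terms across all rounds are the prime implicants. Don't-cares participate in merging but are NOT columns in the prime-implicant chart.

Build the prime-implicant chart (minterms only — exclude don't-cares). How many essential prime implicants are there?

size-2^0 implicants → 00011(✓)  00101  01000(✓)  01001(✓)  01010(✓)  01011(✓)  01100(✓)  01111(✓)  10000(✓)  10100(✓)  10111  11001(✓)  11011(✓)  11101(✓)
size-2^1 implicants → -1001(✓)  -1011(✓)  0-011  01-00  01-11  010-0(✓)  010-1(✓)  0100-(✓)  0101-(✓)  10-00  11-01  110-1(✓)
size-2^2 implicants → -10-1  010--
Unchecked terms (primes): -10-1, 0-011, 00101, 01-00, 01-11, 010--, 10-00, 10111, 11-01
Minterm coverage:
  m3 ⊆ 0-011 [E]
  m5 ⊆ 00101 [E]
  m8 ⊆ 01-00,010--
  m10 ⊆ 010-- [E]
  m11 ⊆ -10-1,0-011,01-11,010--
  m12 ⊆ 01-00 [E]
  m16 ⊆ 10-00 [E]
  m25 ⊆ -10-1,11-01
  m27 ⊆ -10-1 [E]
  m29 ⊆ 11-01 [E]
E = {-10-1, 0-011, 00101, 01-00, 010--, 10-00, 11-01}

7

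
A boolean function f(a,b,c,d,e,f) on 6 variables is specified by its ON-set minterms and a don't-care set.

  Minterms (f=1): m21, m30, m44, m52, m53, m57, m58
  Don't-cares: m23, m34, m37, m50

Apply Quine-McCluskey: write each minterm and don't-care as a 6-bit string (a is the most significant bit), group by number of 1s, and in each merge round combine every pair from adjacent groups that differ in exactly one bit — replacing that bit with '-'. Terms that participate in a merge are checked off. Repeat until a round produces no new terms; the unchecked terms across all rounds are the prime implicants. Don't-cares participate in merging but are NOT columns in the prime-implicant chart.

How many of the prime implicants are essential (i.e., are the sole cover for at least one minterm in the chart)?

size-2^0 implicants → 010101(✓)  010111(✓)  011110  100010(✓)  100101(✓)  101100  110010(✓)  110100(✓)  110101(✓)  111001  111010(✓)
size-2^1 implicants → -10101  0101-1  1-0010  1-0101  11-010  11010-
Unchecked terms (primes): -10101, 0101-1, 011110, 1-0010, 1-0101, 101100, 11-010, 11010-, 111001
Minterm coverage:
  m21 ⊆ -10101,0101-1
  m30 ⊆ 011110 [E]
  m44 ⊆ 101100 [E]
  m52 ⊆ 11010- [E]
  m53 ⊆ -10101,1-0101,11010-
  m57 ⊆ 111001 [E]
  m58 ⊆ 11-010 [E]
E = {011110, 101100, 11-010, 11010-, 111001}

5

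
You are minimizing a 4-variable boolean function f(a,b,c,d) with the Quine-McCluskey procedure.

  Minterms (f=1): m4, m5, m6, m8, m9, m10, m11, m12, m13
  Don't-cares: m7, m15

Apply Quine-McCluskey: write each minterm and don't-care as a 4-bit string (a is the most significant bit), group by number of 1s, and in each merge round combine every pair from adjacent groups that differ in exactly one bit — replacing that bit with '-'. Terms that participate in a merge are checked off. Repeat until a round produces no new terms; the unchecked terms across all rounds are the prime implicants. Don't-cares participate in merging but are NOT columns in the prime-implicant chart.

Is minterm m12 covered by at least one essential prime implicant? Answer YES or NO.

NO

Round 0: 0100✓ 0101✓ 0110✓ 0111✓ 1000✓ 1001✓ 1010✓ 1011✓ 1100✓ 1101✓ 1111✓
Round 1: -100✓ -101✓ -111✓ 01-0✓ 01-1✓ 010-✓ 011-✓ 1-00✓ 1-01✓ 1-11✓ 10-0✓ 10-1✓ 100-✓ 101-✓ 11-1✓ 110-✓
Round 2: -1-1 -10- 01-- 1--1 1-0- 10--
PIs = {-1-1, -10-, 01--, 1--1, 1-0-, 10--}
Coverage chart:
  m4: -10-,01--
  m5: -1-1,-10-,01--
  m6: 01-- ←essential
  m8: 1-0-,10--
  m9: 1--1,1-0-,10--
  m10: 10-- ←essential
  m11: 1--1,10--
  m12: -10-,1-0-
  m13: -1-1,-10-,1--1,1-0-
Essential: 01--, 10--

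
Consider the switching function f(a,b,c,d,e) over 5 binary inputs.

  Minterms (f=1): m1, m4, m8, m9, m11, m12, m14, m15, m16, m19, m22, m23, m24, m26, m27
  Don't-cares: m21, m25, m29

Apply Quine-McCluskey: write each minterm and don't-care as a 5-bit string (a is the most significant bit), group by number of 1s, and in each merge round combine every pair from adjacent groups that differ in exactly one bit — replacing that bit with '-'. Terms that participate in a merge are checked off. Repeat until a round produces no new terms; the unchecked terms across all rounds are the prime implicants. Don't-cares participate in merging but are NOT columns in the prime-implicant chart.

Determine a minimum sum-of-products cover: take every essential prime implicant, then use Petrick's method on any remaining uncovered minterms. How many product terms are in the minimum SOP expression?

9

size-2^0 implicants → 00001(✓)  00100(✓)  01000(✓)  01001(✓)  01011(✓)  01100(✓)  01110(✓)  01111(✓)  10000(✓)  10011(✓)  10101(✓)  10110(✓)  10111(✓)  11000(✓)  11001(✓)  11010(✓)  11011(✓)  11101(✓)
size-2^1 implicants → -1000(✓)  -1001(✓)  -1011(✓)  0-001  0-100  01-00  01-11  010-1(✓)  0100-(✓)  011-0  0111-  1-000  1-011  1-101  10-11  101-1  1011-  11-01  110-0(✓)  110-1(✓)  1100-(✓)  1101-(✓)
size-2^2 implicants → -10-1  -100-  110--
Unchecked terms (primes): -10-1, -100-, 0-001, 0-100, 01-00, 01-11, 011-0, 0111-, 1-000, 1-011, 1-101, 10-11, 101-1, 1011-, 11-01, 110--
Minterm coverage:
  m1 ⊆ 0-001 [E]
  m4 ⊆ 0-100 [E]
  m8 ⊆ -100-,01-00
  m9 ⊆ -10-1,-100-,0-001
  m11 ⊆ -10-1,01-11
  m12 ⊆ 0-100,01-00,011-0
  m14 ⊆ 011-0,0111-
  m15 ⊆ 01-11,0111-
  m16 ⊆ 1-000 [E]
  m19 ⊆ 1-011,10-11
  m22 ⊆ 1011- [E]
  m23 ⊆ 10-11,101-1,1011-
  m24 ⊆ -100-,1-000,110--
  m26 ⊆ 110-- [E]
  m27 ⊆ -10-1,1-011,110--
E = {0-001, 0-100, 1-000, 1011-, 110--}
Petrick residual → -10-1, -100-, 0111-, 1-011
Cover = bc'e + bc'd' + a'c'd'e + a'cd'e' + a'bcd + ac'd'e' + ac'de + ab'cd + abc'  |cover|=9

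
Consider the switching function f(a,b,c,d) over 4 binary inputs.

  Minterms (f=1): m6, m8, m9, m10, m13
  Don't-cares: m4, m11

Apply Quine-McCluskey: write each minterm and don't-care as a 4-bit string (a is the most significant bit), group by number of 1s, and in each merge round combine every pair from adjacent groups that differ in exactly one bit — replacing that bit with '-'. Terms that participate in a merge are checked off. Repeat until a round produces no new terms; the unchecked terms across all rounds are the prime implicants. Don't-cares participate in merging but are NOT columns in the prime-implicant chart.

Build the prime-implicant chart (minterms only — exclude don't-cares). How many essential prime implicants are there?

3

Round 0: 0100✓ 0110✓ 1000✓ 1001✓ 1010✓ 1011✓ 1101✓
Round 1: 01-0 1-01 10-0✓ 10-1✓ 100-✓ 101-✓
Round 2: 10--
PIs = {01-0, 1-01, 10--}
Coverage chart:
  m6: 01-0 ←essential
  m8: 10-- ←essential
  m9: 1-01,10--
  m10: 10-- ←essential
  m13: 1-01 ←essential
Essential: 01-0, 1-01, 10--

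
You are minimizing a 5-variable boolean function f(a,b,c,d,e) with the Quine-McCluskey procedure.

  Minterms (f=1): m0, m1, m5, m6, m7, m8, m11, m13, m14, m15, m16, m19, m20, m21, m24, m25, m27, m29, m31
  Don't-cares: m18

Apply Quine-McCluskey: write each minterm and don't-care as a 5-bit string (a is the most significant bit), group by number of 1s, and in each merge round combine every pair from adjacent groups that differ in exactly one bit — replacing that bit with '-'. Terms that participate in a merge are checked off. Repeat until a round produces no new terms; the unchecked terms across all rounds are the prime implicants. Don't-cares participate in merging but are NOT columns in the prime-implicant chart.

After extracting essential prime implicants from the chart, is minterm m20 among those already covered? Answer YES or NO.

[col 0] 00000*, 00001*, 00101*, 00110*, 00111*, 01000*, 01011*, 01101*, 01110*, 01111*, 10000*, 10010*, 10011*, 10100*, 10101*, 11000*, 11001*, 11011*, 11101*, 11111*
[col 1] -0000*, -0101*, -1000*, -1011*, -1101*, -1111*, 0-000*, 0-101*, 0-110*, 0-111*, 00-01, 0000-, 001-1*, 0011-*, 01-11*, 011-1*, 0111-*, 1-000*, 1-011, 1-101*, 10-00, 100-0, 1001-, 1010-, 11-01*, 11-11*, 110-1*, 1100-, 111-1*
[col 2] --000, --101, -1-11, -11-1, 0-1-1, 0-11-, 11--1
Prime implicants: --000, --101, -1-11, -11-1, 0-1-1, 0-11-, 00-01, 0000-, 1-011, 10-00, 100-0, 1001-, 1010-, 11--1, 1100-
PI chart (minterm → PIs covering it):
  0 | --000,0000-
  1 | 00-01,0000-
  5 | --101,0-1-1,00-01
  6 | 0-11-  (sole → essential)
  7 | 0-1-1,0-11-
  8 | --000  (sole → essential)
  11 | -1-11  (sole → essential)
  13 | --101,-11-1,0-1-1
  14 | 0-11-  (sole → essential)
  15 | -1-11,-11-1,0-1-1,0-11-
  16 | --000,10-00,100-0
  19 | 1-011,1001-
  20 | 10-00,1010-
  21 | --101,1010-
  24 | --000,1100-
  25 | 11--1,1100-
  27 | -1-11,1-011,11--1
  29 | --101,-11-1,11--1
  31 | -1-11,-11-1,11--1
Essential prime implicants: --000, -1-11, 0-11-

NO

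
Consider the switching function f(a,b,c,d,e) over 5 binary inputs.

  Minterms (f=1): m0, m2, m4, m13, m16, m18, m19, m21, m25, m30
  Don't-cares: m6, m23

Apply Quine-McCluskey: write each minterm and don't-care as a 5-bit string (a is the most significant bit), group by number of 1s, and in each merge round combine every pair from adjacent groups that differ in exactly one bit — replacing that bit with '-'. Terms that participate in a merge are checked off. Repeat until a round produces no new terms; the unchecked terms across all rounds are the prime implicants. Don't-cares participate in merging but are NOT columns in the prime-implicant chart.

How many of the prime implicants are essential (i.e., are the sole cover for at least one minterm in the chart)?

size-2^0 implicants → 00000(✓)  00010(✓)  00100(✓)  00110(✓)  01101  10000(✓)  10010(✓)  10011(✓)  10101(✓)  10111(✓)  11001  11110
size-2^1 implicants → -0000(✓)  -0010(✓)  00-00(✓)  00-10(✓)  000-0(✓)  001-0(✓)  10-11  100-0(✓)  1001-  101-1
size-2^2 implicants → -00-0  00--0
Unchecked terms (primes): -00-0, 00--0, 01101, 10-11, 1001-, 101-1, 11001, 11110
Minterm coverage:
  m0 ⊆ -00-0,00--0
  m2 ⊆ -00-0,00--0
  m4 ⊆ 00--0 [E]
  m13 ⊆ 01101 [E]
  m16 ⊆ -00-0 [E]
  m18 ⊆ -00-0,1001-
  m19 ⊆ 10-11,1001-
  m21 ⊆ 101-1 [E]
  m25 ⊆ 11001 [E]
  m30 ⊆ 11110 [E]
E = {-00-0, 00--0, 01101, 101-1, 11001, 11110}

6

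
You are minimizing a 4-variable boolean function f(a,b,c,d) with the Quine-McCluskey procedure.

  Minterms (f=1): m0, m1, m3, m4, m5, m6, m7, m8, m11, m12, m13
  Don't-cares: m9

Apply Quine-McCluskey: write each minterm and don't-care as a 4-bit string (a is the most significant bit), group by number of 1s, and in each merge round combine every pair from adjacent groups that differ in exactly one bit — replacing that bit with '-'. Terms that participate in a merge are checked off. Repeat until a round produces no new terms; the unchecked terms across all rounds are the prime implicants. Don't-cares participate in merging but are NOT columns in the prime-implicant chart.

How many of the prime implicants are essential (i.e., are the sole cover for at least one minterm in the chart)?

3

[col 0] 0000*, 0001*, 0011*, 0100*, 0101*, 0110*, 0111*, 1000*, 1001*, 1011*, 1100*, 1101*
[col 1] -000*, -001*, -011*, -100*, -101*, 0-00*, 0-01*, 0-11*, 00-1*, 000-*, 01-0*, 01-1*, 010-*, 011-*, 1-00*, 1-01*, 10-1*, 100-*, 110-*
[col 2] --00*, --01*, -0-1, -00-*, -10-*, 0--1, 0-0-*, 01--, 1-0-*
[col 3] --0-
Prime implicants: --0-, -0-1, 0--1, 01--
PI chart (minterm → PIs covering it):
  0 | --0-  (sole → essential)
  1 | --0-,-0-1,0--1
  3 | -0-1,0--1
  4 | --0-,01--
  5 | --0-,0--1,01--
  6 | 01--  (sole → essential)
  7 | 0--1,01--
  8 | --0-  (sole → essential)
  11 | -0-1  (sole → essential)
  12 | --0-  (sole → essential)
  13 | --0-  (sole → essential)
Essential prime implicants: --0-, -0-1, 01--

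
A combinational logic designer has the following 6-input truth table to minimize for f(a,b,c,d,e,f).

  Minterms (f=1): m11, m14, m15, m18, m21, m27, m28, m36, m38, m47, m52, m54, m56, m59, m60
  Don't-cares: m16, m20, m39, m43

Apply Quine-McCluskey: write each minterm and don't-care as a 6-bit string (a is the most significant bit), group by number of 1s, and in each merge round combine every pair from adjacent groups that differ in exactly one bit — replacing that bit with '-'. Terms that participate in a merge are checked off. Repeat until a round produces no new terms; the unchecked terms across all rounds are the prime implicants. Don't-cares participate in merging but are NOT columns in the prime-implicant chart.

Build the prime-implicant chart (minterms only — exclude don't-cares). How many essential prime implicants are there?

Round 0: 001011✓ 001110✓ 001111✓ 010000✓ 010010✓ 010100✓ 010101✓ 011011✓ 011100✓ 100100✓ 100110✓ 100111✓ 101011✓ 101111✓ 110100✓ 110110✓ 111000✓ 111011✓ 111100✓
Round 1: -01011✓ -01111✓ -10100✓ -11011✓ -11100✓ 0-1011✓ 001-11✓ 00111- 01-100✓ 010-00 0100-0 01010- 1-0100✓ 1-0110✓ 1-1011✓ 10-111 1001-0✓ 10011- 101-11✓ 11-100✓ 1101-0✓ 111-00
Round 2: --1011 -01-11 -1-100 1-01-0
PIs = {--1011, -01-11, -1-100, 00111-, 010-00, 0100-0, 01010-, 1-01-0, 10-111, 10011-, 111-00}
Coverage chart:
  m11: --1011,-01-11
  m14: 00111- ←essential
  m15: -01-11,00111-
  m18: 0100-0 ←essential
  m21: 01010- ←essential
  m27: --1011 ←essential
  m28: -1-100 ←essential
  m36: 1-01-0 ←essential
  m38: 1-01-0,10011-
  m47: -01-11,10-111
  m52: -1-100,1-01-0
  m54: 1-01-0 ←essential
  m56: 111-00 ←essential
  m59: --1011 ←essential
  m60: -1-100,111-00
Essential: --1011, -1-100, 00111-, 0100-0, 01010-, 1-01-0, 111-00

7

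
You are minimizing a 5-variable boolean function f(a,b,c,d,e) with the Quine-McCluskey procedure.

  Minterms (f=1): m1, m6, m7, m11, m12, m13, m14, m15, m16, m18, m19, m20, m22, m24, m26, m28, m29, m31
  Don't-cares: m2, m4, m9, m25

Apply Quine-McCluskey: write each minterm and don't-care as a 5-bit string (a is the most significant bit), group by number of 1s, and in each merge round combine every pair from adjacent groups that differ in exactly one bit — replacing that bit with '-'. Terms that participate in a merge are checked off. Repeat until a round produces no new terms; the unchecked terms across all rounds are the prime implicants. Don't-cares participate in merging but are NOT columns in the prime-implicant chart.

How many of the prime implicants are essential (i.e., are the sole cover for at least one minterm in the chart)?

size-2^0 implicants → 00001(✓)  00010(✓)  00100(✓)  00110(✓)  00111(✓)  01001(✓)  01011(✓)  01100(✓)  01101(✓)  01110(✓)  01111(✓)  10000(✓)  10010(✓)  10011(✓)  10100(✓)  10110(✓)  11000(✓)  11001(✓)  11010(✓)  11100(✓)  11101(✓)  11111(✓)
size-2^1 implicants → -0010(✓)  -0100(✓)  -0110(✓)  -1001(✓)  -1100(✓)  -1101(✓)  -1111(✓)  0-001  0-100(✓)  0-110(✓)  0-111(✓)  00-10(✓)  001-0(✓)  0011-(✓)  01-01(✓)  01-11(✓)  010-1(✓)  011-0(✓)  011-1(✓)  0110-(✓)  0111-(✓)  1-000(✓)  1-010(✓)  1-100(✓)  10-00(✓)  10-10(✓)  100-0(✓)  1001-  101-0(✓)  11-00(✓)  11-01(✓)  110-0(✓)  1100-(✓)  111-1(✓)  1110-(✓)
size-2^2 implicants → --100  -0-10  -01-0  -1-01  -11-1  -110-  0-1-0  0-11-  01--1  011--  1--00  1-0-0  10--0  11-0-
Unchecked terms (primes): --100, -0-10, -01-0, -1-01, -11-1, -110-, 0-001, 0-1-0, 0-11-, 01--1, 011--, 1--00, 1-0-0, 10--0, 1001-, 11-0-
Minterm coverage:
  m1 ⊆ 0-001 [E]
  m6 ⊆ -0-10,-01-0,0-1-0,0-11-
  m7 ⊆ 0-11- [E]
  m11 ⊆ 01--1 [E]
  m12 ⊆ --100,-110-,0-1-0,011--
  m13 ⊆ -1-01,-11-1,-110-,01--1,011--
  m14 ⊆ 0-1-0,0-11-,011--
  m15 ⊆ -11-1,0-11-,01--1,011--
  m16 ⊆ 1--00,1-0-0,10--0
  m18 ⊆ -0-10,1-0-0,10--0,1001-
  m19 ⊆ 1001- [E]
  m20 ⊆ --100,-01-0,1--00,10--0
  m22 ⊆ -0-10,-01-0,10--0
  m24 ⊆ 1--00,1-0-0,11-0-
  m26 ⊆ 1-0-0 [E]
  m28 ⊆ --100,-110-,1--00,11-0-
  m29 ⊆ -1-01,-11-1,-110-,11-0-
  m31 ⊆ -11-1 [E]
E = {-11-1, 0-001, 0-11-, 01--1, 1-0-0, 1001-}

6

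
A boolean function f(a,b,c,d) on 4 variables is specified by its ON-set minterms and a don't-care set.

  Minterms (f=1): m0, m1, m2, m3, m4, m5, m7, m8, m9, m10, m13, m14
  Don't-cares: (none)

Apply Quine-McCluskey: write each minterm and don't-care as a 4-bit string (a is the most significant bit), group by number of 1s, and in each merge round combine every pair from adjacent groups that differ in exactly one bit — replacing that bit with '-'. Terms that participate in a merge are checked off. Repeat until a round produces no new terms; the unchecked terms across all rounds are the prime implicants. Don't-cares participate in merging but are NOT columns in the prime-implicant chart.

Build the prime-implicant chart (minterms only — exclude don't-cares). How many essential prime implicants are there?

4

[col 0] 0000*, 0001*, 0010*, 0011*, 0100*, 0101*, 0111*, 1000*, 1001*, 1010*, 1101*, 1110*
[col 1] -000*, -001*, -010*, -101*, 0-00*, 0-01*, 0-11*, 00-0*, 00-1*, 000-*, 001-*, 01-1*, 010-*, 1-01*, 1-10, 10-0*, 100-*
[col 2] --01, -0-0, -00-, 0--1, 0-0-, 00--
Prime implicants: --01, -0-0, -00-, 0--1, 0-0-, 00--, 1-10
PI chart (minterm → PIs covering it):
  0 | -0-0,-00-,0-0-,00--
  1 | --01,-00-,0--1,0-0-,00--
  2 | -0-0,00--
  3 | 0--1,00--
  4 | 0-0-  (sole → essential)
  5 | --01,0--1,0-0-
  7 | 0--1  (sole → essential)
  8 | -0-0,-00-
  9 | --01,-00-
  10 | -0-0,1-10
  13 | --01  (sole → essential)
  14 | 1-10  (sole → essential)
Essential prime implicants: --01, 0--1, 0-0-, 1-10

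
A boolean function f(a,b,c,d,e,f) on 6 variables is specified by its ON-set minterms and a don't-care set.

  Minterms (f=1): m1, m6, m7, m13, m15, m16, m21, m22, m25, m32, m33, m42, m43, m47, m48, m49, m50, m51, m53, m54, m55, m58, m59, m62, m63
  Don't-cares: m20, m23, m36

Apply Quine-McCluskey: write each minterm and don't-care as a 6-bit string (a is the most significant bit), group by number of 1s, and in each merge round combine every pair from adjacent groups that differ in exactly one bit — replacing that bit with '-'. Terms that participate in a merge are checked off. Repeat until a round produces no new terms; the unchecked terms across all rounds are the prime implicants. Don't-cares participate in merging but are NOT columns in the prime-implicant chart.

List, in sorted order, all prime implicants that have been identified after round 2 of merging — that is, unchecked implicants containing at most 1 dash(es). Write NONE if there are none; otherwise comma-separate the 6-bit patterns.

-00001, -01111, -10000, 00-111, 0011-1, 010-00, 011001, 100-00

Round 0: 000001✓ 000110✓ 000111✓ 001101✓ 001111✓ 010000✓ 010100✓ 010101✓ 010110✓ 010111✓ 011001 100000✓ 100001✓ 100100✓ 101010✓ 101011✓ 101111✓ 110000✓ 110001✓ 110010✓ 110011✓ 110101✓ 110110✓ 110111✓ 111010✓ 111011✓ 111110✓ 111111✓
Round 1: -00001 -01111 -10000 -10101✓ -10110✓ -10111✓ 0-0110✓ 0-0111✓ 00-111 00011-✓ 0011-1 010-00 0101-0✓ 0101-1✓ 01010-✓ 01011-✓ 1-0000✓ 1-0001✓ 1-1010✓ 1-1011✓ 1-1111✓ 100-00 10000-✓ 101-11✓ 10101-✓ 11-010✓ 11-011✓ 11-110✓ 11-111✓ 110-01✓ 110-10✓ 110-11✓ 1100-0✓ 1100-1✓ 11000-✓ 11001-✓ 1101-1✓ 11011-✓ 111-10✓ 111-11✓ 11101-✓ 11111-✓
Round 2: -101-1 -1011- 0-011- 0101-- 1-000- 1-1-11 1-101- 11--10✓ 11--11✓ 11-01-✓ 11-11-✓ 110--1 110-1-✓ 1100-- 111-1-✓
Round 3: 11--1-
PIs = {-00001, -01111, -10000, -101-1, -1011-, 0-011-, 00-111, 0011-1, 010-00, 0101--, 011001, 1-000-, 1-1-11, 1-101-, 100-00, 11--1-, 110--1, 1100--}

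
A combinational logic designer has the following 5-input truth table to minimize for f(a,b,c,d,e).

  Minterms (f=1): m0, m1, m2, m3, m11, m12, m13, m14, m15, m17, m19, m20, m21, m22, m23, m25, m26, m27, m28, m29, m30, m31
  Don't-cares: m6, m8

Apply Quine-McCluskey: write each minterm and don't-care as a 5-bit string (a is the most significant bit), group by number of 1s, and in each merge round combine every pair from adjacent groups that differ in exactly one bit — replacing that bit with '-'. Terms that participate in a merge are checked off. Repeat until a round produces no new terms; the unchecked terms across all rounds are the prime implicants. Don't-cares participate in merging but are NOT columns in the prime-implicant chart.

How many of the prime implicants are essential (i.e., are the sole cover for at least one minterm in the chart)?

4

Round 0: 00000✓ 00001✓ 00010✓ 00011✓ 00110✓ 01000✓ 01011✓ 01100✓ 01101✓ 01110✓ 01111✓ 10001✓ 10011✓ 10100✓ 10101✓ 10110✓ 10111✓ 11001✓ 11010✓ 11011✓ 11100✓ 11101✓ 11110✓ 11111✓
Round 1: -0001✓ -0011✓ -0110✓ -1011✓ -1100✓ -1101✓ -1110✓ -1111✓ 0-000 0-011✓ 0-110✓ 00-10 000-0✓ 000-1✓ 0000-✓ 0001-✓ 01-00 01-11✓ 011-0✓ 011-1✓ 0110-✓ 0111-✓ 1-001✓ 1-011✓ 1-100✓ 1-101✓ 1-110✓ 1-111✓ 10-01✓ 10-11✓ 100-1✓ 101-0✓ 101-1✓ 1010-✓ 1011-✓ 11-01✓ 11-10✓ 11-11✓ 110-1✓ 1101-✓ 111-0✓ 111-1✓ 1110-✓ 1111-✓
Round 2: --011 --110 -00-1 -1-11 -11-0✓ -11-1✓ -110-✓ -111-✓ 000-- 011--✓ 1--01✓ 1--11✓ 1-0-1✓ 1-1-0✓ 1-1-1✓ 1-10-✓ 1-11-✓ 10--1✓ 101--✓ 11--1✓ 11-1- 111--✓
Round 3: -11-- 1---1 1-1--
PIs = {--011, --110, -00-1, -1-11, -11--, 0-000, 00-10, 000--, 01-00, 1---1, 1-1--, 11-1-}
Coverage chart:
  m0: 0-000,000--
  m1: -00-1,000--
  m2: 00-10,000--
  m3: --011,-00-1,000--
  m11: --011,-1-11
  m12: -11--,01-00
  m13: -11-- ←essential
  m14: --110,-11--
  m15: -1-11,-11--
  m17: -00-1,1---1
  m19: --011,-00-1,1---1
  m20: 1-1-- ←essential
  m21: 1---1,1-1--
  m22: --110,1-1--
  m23: 1---1,1-1--
  m25: 1---1 ←essential
  m26: 11-1- ←essential
  m27: --011,-1-11,1---1,11-1-
  m28: -11--,1-1--
  m29: -11--,1---1,1-1--
  m30: --110,-11--,1-1--,11-1-
  m31: -1-11,-11--,1---1,1-1--,11-1-
Essential: -11--, 1---1, 1-1--, 11-1-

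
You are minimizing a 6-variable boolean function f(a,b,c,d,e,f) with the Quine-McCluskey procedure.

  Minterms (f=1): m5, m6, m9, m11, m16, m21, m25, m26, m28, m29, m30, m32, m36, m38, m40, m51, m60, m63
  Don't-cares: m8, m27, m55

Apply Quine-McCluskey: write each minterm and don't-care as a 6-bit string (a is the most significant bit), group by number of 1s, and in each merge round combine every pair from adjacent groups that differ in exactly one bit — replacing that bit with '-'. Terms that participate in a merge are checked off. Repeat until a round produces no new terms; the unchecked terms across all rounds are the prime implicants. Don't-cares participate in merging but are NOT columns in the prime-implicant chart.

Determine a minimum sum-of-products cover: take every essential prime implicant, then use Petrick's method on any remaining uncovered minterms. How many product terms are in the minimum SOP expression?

11

Round 0: 000101✓ 000110✓ 001000✓ 001001✓ 001011✓ 010000 010101✓ 011001✓ 011010✓ 011011✓ 011100✓ 011101✓ 011110✓ 100000✓ 100100✓ 100110✓ 101000✓ 110011✓ 110111✓ 111100✓ 111111✓
Round 1: -00110 -01000 -11100 0-0101 0-1001✓ 0-1011✓ 0010-1✓ 00100- 01-101 011-01 011-10 0110-1✓ 01101- 0111-0 01110- 10-000 100-00 1001-0 11-111 110-11
Round 2: 0-10-1
PIs = {-00110, -01000, -11100, 0-0101, 0-10-1, 00100-, 01-101, 010000, 011-01, 011-10, 01101-, 0111-0, 01110-, 10-000, 100-00, 1001-0, 11-111, 110-11}
Coverage chart:
  m5: 0-0101 ←essential
  m6: -00110 ←essential
  m9: 0-10-1,00100-
  m11: 0-10-1 ←essential
  m16: 010000 ←essential
  m21: 0-0101,01-101
  m25: 0-10-1,011-01
  m26: 011-10,01101-
  m28: -11100,0111-0,01110-
  m29: 01-101,011-01,01110-
  m30: 011-10,0111-0
  m32: 10-000,100-00
  m36: 100-00,1001-0
  m38: -00110,1001-0
  m40: -01000,10-000
  m51: 110-11 ←essential
  m60: -11100 ←essential
  m63: 11-111 ←essential
Essential: -00110, -11100, 0-0101, 0-10-1, 010000, 11-111, 110-11
Petrick residual → -01000, 01-101, 011-10, 100-00
Min cover (11 terms): b'c'def' + b'cd'e'f' + bcde'f' + a'c'de'f + a'cd'f + a'bde'f + a'bc'd'e'f' + a'bcef' + ab'c'e'f' + abdef + abc'ef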